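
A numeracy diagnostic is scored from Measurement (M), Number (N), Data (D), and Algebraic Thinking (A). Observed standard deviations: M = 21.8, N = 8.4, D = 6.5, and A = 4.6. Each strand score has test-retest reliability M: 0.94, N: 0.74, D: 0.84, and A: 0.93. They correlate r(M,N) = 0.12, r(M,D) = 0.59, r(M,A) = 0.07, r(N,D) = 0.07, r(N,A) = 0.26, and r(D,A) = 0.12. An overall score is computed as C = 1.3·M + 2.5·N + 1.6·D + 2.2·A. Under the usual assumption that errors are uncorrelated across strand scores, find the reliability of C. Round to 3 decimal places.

Var(C) = 1.3²·21.8² + 2.5²·8.4² + 1.6²·6.5² + 2.2²·4.6² + 2·[3.25·21.8·8.4·0.12 + 2.08·21.8·6.5·0.59 + 2.86·21.8·4.6·0.07 + 4·8.4·6.5·0.07 + 5.5·8.4·4.6·0.26 + 3.52·6.5·4.6·0.12] = 1454.73 + 697.12 = 2151.85.
Because errors are independent across components, Cov(Tᵢ,Tⱼ) = Cov(Xᵢ,Xⱼ); the off-diagonal part of the true-score variance is the same as above.
True-score variance = [1.3²·21.8²·0.94 + 2.5²·8.4²·0.74 + 1.6²·6.5²·0.84 + 2.2²·4.6²·0.93] + 697.12 = 1267.41 + 697.12 = 1964.53.
Reliability = 1964.53 / 2151.85 = 0.913.

0.913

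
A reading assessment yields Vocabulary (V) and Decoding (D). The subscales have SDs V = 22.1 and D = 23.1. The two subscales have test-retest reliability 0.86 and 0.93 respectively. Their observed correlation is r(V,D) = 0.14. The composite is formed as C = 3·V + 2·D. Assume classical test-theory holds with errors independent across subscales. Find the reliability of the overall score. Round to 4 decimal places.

Var(C) = 3²·22.1² + 2²·23.1² + 2·[6·22.1·23.1·0.14] = 6530.13 + 857.657 = 7387.79.
With uncorrelated errors the cross-covariances are all true-score covariance, so they carry over unchanged; only the diagonal terms shrink to ρᵢσᵢ².
True-score variance = [3²·22.1²·0.86 + 2²·23.1²·0.93] + 857.657 = 5765.32 + 857.657 = 6622.98.
Reliability = 6622.98 / 7387.79 = 0.8965.

0.8965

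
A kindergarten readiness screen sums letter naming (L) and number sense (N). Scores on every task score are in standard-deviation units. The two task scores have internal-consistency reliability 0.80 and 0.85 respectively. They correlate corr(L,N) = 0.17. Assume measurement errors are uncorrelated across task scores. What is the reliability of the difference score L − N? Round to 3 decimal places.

Var(L−N) = 1 + 1 − 2·0.17 = 2 − 0.34 = 1.66.
Under uncorrelated errors the observed covariances equal the true-score covariances, so only the own-variance terms attenuate.
True-score variance = [0.80 + 0.85] − 0.34 = 1.65 − 0.34 = 1.31.
Reliability = 1.31 / 1.66 = 0.789.

0.789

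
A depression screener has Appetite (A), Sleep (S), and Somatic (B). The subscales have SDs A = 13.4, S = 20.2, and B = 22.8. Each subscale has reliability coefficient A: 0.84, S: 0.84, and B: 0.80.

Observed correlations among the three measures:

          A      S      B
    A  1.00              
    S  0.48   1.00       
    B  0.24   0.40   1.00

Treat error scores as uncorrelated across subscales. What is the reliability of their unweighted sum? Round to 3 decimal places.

0.895

Var(A+S+B) = 13.4² + 20.2² + 22.8² + 2·[13.4·20.2·0.48 + 13.4·22.8·0.24 + 20.2·22.8·0.40] = 1107.44 + 774.95 = 1882.39.
Because errors are independent across components, Cov(Tᵢ,Tⱼ) = Cov(Xᵢ,Xⱼ); the off-diagonal part of the true-score variance is the same as above.
True-score variance = [13.4²·0.84 + 20.2²·0.84 + 22.8²·0.80] + 774.95 = 909.456 + 774.95 = 1684.41.
Reliability = 1684.41 / 1882.39 = 0.895.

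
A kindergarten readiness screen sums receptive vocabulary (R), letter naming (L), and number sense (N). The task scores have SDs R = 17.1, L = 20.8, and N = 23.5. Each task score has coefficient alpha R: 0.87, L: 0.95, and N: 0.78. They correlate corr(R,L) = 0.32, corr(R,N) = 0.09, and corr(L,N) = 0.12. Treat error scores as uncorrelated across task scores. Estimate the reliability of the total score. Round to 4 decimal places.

0.8931

Var(R+L+N) = 17.1² + 20.8² + 23.5² + 2·[17.1·20.8·0.32 + 17.1·23.5·0.09 + 20.8·23.5·0.12] = 1277.3 + 417.28 = 1694.58.
With uncorrelated errors the cross-covariances are all true-score covariance, so they carry over unchanged; only the diagonal terms shrink to ρᵢσᵢ².
True-score variance = [17.1²·0.87 + 20.8²·0.95 + 23.5²·0.78] + 417.28 = 1096.16 + 417.28 = 1513.44.
Reliability = 1513.44 / 1694.58 = 0.8931.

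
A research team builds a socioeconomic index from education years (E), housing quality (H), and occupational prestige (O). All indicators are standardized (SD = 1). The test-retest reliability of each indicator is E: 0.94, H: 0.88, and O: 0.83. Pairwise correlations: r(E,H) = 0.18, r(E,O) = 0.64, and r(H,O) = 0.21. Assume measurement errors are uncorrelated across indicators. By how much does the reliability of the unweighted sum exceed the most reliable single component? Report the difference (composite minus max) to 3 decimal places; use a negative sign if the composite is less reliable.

-0.009

Var(sum) = 3 + 2.06 = 5.06; true-score variance = 2.65 + 2.06 = 4.71; composite reliability = 0.9308.
Max component reliability = 0.9400.
Difference = 0.9308 − 0.9400 = -0.009.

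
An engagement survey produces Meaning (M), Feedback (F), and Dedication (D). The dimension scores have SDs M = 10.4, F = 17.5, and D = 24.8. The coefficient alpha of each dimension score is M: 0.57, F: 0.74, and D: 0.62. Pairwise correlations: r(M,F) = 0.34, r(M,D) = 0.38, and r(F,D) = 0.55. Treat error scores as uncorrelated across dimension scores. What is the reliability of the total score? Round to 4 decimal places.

Var(M+F+D) = 10.4² + 17.5² + 24.8² + 2·[10.4·17.5·0.34 + 10.4·24.8·0.38 + 17.5·24.8·0.55] = 1029.45 + 797.179 = 1826.63.
Under uncorrelated errors the observed covariances equal the true-score covariances, so only the own-variance terms attenuate.
True-score variance = [10.4²·0.57 + 17.5²·0.74 + 24.8²·0.62] + 797.179 = 669.601 + 797.179 = 1466.78.
Reliability = 1466.78 / 1826.63 = 0.8030.

0.8030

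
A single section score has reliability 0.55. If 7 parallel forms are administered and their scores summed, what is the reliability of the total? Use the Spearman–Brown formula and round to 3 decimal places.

ρ_k = kρ / (1 + (k−1)ρ) = 7·0.55 / (1 + 6·0.55) = 3.850 / 4.300 = 0.895.

0.895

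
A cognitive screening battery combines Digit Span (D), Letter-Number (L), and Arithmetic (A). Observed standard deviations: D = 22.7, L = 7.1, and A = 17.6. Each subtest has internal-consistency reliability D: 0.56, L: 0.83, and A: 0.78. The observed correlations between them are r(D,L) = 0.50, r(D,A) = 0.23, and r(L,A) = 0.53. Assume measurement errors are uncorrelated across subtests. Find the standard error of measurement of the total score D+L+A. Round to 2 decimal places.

17.42

Var(total) = 875.46 + 477.407 = 1352.87.
True-score variance = 572.016 + 477.407 = 1049.42, so reliability = 0.7757.
Error variance = 1352.87 − 1049.42 = 303.444; SEM = √303.444 = 17.42.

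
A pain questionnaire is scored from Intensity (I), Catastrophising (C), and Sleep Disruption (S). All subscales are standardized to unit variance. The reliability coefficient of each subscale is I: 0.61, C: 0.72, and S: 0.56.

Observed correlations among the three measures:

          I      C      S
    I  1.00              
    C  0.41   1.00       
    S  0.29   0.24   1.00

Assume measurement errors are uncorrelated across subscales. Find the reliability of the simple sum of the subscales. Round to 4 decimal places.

0.7725

Var(I+C+S) = 3 + 2·[0.41 + 0.29 + 0.24] = 3 + 1.88 = 4.88.
Because errors are independent across components, Cov(Tᵢ,Tⱼ) = Cov(Xᵢ,Xⱼ); the off-diagonal part of the true-score variance is the same as above.
True-score variance = [0.61 + 0.72 + 0.56] + 1.88 = 1.89 + 1.88 = 3.77.
Reliability = 3.77 / 4.88 = 0.7725.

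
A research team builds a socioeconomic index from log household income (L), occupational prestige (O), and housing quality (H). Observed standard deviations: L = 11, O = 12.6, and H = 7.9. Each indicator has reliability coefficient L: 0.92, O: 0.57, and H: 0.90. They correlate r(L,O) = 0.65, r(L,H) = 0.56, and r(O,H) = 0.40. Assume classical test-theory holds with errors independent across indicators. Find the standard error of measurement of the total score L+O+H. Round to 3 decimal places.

Var(total) = 342.17 + 357.14 = 699.31.
True-score variance = 257.982 + 357.14 = 615.122, so reliability = 0.8796.
Error variance = 699.31 − 615.122 = 84.1878; SEM = √84.1878 = 9.175.

9.175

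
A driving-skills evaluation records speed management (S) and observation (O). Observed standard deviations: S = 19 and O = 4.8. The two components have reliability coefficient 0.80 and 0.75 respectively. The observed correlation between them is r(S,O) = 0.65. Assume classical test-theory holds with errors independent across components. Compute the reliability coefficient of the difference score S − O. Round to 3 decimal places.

Var(S−O) = 19² + 4.8² − 2·19·4.8·0.65 = 384.04 − 118.56 = 265.48.
Because errors are independent across components, Cov(Tᵢ,Tⱼ) = Cov(Xᵢ,Xⱼ); the off-diagonal part of the true-score variance is the same as above.
True-score variance = [19²·0.80 + 4.8²·0.75] − 118.56 = 306.08 − 118.56 = 187.52.
Reliability = 187.52 / 265.48 = 0.706.

0.706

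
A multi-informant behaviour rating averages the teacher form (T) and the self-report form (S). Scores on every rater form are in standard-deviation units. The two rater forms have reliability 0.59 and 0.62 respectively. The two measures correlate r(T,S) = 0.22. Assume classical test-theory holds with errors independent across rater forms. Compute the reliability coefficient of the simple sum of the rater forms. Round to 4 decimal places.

Var(T+S) = 2 + 2·[0.22] = 2 + 0.44 = 2.44.
Under uncorrelated errors the observed covariances equal the true-score covariances, so only the own-variance terms attenuate.
True-score variance = [0.59 + 0.62] + 0.44 = 1.21 + 0.44 = 1.65.
Reliability = 1.65 / 2.44 = 0.6762.

0.6762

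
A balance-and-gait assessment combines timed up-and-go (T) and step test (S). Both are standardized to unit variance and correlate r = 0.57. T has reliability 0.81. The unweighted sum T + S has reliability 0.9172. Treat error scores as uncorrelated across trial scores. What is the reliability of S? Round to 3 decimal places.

0.930

Var(T+S) = 2 + 2·0.57 = 3.140.
True-score variance = ρ_T + ρ_S + 2·0.57, so 0.9172 = (0.81 + ρ_S + 1.14) / 3.140.
ρ_S = 0.9172·3.140 − 0.81 − 1.14 = 0.930.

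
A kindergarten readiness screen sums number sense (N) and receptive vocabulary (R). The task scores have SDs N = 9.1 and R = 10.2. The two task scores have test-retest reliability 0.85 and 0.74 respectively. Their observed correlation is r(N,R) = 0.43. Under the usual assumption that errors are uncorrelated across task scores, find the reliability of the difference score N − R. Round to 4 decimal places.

Var(N−R) = 9.1² + 10.2² − 2·9.1·10.2·0.43 = 186.85 − 79.8252 = 107.025.
With uncorrelated errors the cross-covariances are all true-score covariance, so they carry over unchanged; only the diagonal terms shrink to ρᵢσᵢ².
True-score variance = [9.1²·0.85 + 10.2²·0.74] − 79.8252 = 147.378 − 79.8252 = 67.5529.
Reliability = 67.5529 / 107.025 = 0.6312.

0.6312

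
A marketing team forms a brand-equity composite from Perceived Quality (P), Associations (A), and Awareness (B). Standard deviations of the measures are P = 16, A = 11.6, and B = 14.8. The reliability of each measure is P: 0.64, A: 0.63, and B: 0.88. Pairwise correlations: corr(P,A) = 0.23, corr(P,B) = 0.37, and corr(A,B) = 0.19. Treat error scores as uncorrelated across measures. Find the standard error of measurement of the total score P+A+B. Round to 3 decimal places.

Var(total) = 609.6 + 325.846 = 935.446.
True-score variance = 441.368 + 325.846 = 767.214, so reliability = 0.8202.
Error variance = 935.446 − 767.214 = 168.232; SEM = √168.232 = 12.970.

12.970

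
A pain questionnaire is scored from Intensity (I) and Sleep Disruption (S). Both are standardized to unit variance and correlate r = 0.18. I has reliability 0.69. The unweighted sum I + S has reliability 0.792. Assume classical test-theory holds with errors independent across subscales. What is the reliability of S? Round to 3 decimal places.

Var(I+S) = 2 + 2·0.18 = 2.360.
True-score variance = ρ_I + ρ_S + 2·0.18, so 0.792 = (0.69 + ρ_S + 0.36) / 2.360.
ρ_S = 0.792·2.360 − 0.69 − 0.36 = 0.819.

0.819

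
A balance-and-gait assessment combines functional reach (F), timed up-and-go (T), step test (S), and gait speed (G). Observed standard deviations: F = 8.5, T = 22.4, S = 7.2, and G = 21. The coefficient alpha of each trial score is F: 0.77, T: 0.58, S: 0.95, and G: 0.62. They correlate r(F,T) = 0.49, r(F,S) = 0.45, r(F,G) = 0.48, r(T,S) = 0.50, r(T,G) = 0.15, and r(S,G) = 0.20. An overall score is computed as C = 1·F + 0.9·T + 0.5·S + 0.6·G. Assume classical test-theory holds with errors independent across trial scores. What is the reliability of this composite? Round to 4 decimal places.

0.7774

Var(C) = 8.5² + 0.9²·22.4² + 0.5²·7.2² + 0.6²·21² + 2·[0.9·8.5·22.4·0.49 + 0.5·8.5·7.2·0.45 + 0.6·8.5·21·0.48 + 0.45·22.4·7.2·0.50 + 0.54·22.4·21·0.15 + 0.3·7.2·21·0.20] = 650.396 + 465.214 = 1115.61.
With uncorrelated errors the cross-covariances are all true-score covariance, so they carry over unchanged; only the diagonal terms shrink to ρᵢσᵢ².
True-score variance = [8.5²·0.77 + 0.9²·22.4²·0.58 + 0.5²·7.2²·0.95 + 0.6²·21²·0.62] + 465.214 = 402.103 + 465.214 = 867.316.
Reliability = 867.316 / 1115.61 = 0.7774.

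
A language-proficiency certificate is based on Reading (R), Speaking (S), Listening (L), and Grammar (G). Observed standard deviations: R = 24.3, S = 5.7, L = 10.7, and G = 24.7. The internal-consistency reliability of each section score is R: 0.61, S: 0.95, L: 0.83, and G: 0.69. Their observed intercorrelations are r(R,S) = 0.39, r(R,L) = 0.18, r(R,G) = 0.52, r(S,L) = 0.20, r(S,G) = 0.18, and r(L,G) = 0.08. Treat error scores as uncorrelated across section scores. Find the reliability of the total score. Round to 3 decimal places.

Var(R+S+L+G) = 24.3² + 5.7² + 10.7² + 24.7² + 2·[24.3·5.7·0.39 + 24.3·10.7·0.18 + 24.3·24.7·0.52 + 5.7·10.7·0.20 + 5.7·24.7·0.18 + 10.7·24.7·0.08] = 1347.56 + 943.227 = 2290.79.
Under uncorrelated errors the observed covariances equal the true-score covariances, so only the own-variance terms attenuate.
True-score variance = [24.3²·0.61 + 5.7²·0.95 + 10.7²·0.83 + 24.7²·0.69] + 943.227 = 907.053 + 943.227 = 1850.28.
Reliability = 1850.28 / 2290.79 = 0.808.

0.808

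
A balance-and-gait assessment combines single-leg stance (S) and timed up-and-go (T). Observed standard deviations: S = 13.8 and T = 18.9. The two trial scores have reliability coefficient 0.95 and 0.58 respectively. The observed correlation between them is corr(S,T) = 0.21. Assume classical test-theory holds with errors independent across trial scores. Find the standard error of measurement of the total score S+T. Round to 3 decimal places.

12.631

Var(total) = 547.65 + 109.544 = 657.194.
True-score variance = 388.1 + 109.544 = 497.644, so reliability = 0.7572.
Error variance = 657.194 − 497.644 = 159.55; SEM = √159.55 = 12.631.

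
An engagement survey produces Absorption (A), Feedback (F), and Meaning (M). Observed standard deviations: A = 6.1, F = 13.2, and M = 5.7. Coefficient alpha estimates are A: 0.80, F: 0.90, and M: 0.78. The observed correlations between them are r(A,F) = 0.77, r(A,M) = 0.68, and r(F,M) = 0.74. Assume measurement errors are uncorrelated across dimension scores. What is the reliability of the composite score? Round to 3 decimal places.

Var(A+F+M) = 6.1² + 13.2² + 5.7² + 2·[6.1·13.2·0.77 + 6.1·5.7·0.68 + 13.2·5.7·0.74] = 243.94 + 282.643 = 526.583.
With uncorrelated errors the cross-covariances are all true-score covariance, so they carry over unchanged; only the diagonal terms shrink to ρᵢσᵢ².
True-score variance = [6.1²·0.80 + 13.2²·0.90 + 5.7²·0.78] + 282.643 = 211.926 + 282.643 = 494.569.
Reliability = 494.569 / 526.583 = 0.939.

0.939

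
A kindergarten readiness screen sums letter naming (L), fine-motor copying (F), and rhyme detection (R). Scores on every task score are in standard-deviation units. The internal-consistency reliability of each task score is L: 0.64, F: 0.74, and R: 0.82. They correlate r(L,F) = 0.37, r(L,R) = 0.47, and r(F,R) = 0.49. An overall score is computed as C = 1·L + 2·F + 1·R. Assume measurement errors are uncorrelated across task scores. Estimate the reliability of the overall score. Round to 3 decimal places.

0.848

Var(C) = 1 + 2² + 1 + 2·[2·0.37 + 0.47 + 2·0.49] = 6 + 4.38 = 10.38.
With uncorrelated errors the cross-covariances are all true-score covariance, so they carry over unchanged; only the diagonal terms shrink to ρᵢσᵢ².
True-score variance = [0.64 + 2²·0.74 + 0.82] + 4.38 = 4.42 + 4.38 = 8.8.
Reliability = 8.8 / 10.38 = 0.848.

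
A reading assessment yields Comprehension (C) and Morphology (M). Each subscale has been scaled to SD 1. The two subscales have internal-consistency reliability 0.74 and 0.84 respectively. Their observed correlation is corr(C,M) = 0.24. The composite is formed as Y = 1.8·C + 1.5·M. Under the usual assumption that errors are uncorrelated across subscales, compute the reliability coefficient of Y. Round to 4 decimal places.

Var(Y) = 1.8² + 1.5² + 2·[2.7·0.24] = 5.49 + 1.296 = 6.786.
With uncorrelated errors the cross-covariances are all true-score covariance, so they carry over unchanged; only the diagonal terms shrink to ρᵢσᵢ².
True-score variance = [1.8²·0.74 + 1.5²·0.84] + 1.296 = 4.2876 + 1.296 = 5.5836.
Reliability = 5.5836 / 6.786 = 0.8228.

0.8228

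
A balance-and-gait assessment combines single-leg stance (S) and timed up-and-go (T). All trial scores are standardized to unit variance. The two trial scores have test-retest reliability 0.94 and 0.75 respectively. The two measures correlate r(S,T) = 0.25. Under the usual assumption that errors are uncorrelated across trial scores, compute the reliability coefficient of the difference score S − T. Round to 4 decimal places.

Var(S−T) = 1 + 1 − 2·0.25 = 2 − 0.5 = 1.5.
With uncorrelated errors the cross-covariances are all true-score covariance, so they carry over unchanged; only the diagonal terms shrink to ρᵢσᵢ².
True-score variance = [0.94 + 0.75] − 0.5 = 1.69 − 0.5 = 1.19.
Reliability = 1.19 / 1.5 = 0.7933.

0.7933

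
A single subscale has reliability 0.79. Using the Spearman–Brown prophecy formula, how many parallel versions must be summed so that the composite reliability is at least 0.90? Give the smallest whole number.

k ≥ ρ*(1−ρ₁)/(ρ₁(1−ρ*)) = 0.90·0.21 / (0.79·0.10) = 2.392.
Smallest integer k = 3.

3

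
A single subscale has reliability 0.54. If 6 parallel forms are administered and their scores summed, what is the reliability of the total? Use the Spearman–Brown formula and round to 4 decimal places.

0.8757

ρ_k = kρ / (1 + (k−1)ρ) = 6·0.54 / (1 + 5·0.54) = 3.240 / 3.700 = 0.8757.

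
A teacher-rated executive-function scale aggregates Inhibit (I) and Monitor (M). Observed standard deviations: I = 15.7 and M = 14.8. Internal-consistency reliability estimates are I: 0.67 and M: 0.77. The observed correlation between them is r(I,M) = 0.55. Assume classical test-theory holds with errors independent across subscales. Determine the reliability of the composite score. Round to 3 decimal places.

0.817

Var(I+M) = 15.7² + 14.8² + 2·[15.7·14.8·0.55] = 465.53 + 255.596 = 721.126.
Under uncorrelated errors the observed covariances equal the true-score covariances, so only the own-variance terms attenuate.
True-score variance = [15.7²·0.67 + 14.8²·0.77] + 255.596 = 333.809 + 255.596 = 589.405.
Reliability = 589.405 / 721.126 = 0.817.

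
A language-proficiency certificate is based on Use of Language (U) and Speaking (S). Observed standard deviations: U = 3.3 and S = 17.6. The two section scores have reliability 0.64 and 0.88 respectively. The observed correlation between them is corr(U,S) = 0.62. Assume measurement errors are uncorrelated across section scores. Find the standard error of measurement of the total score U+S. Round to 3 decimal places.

6.410

Var(total) = 320.65 + 72.0192 = 392.669.
True-score variance = 279.558 + 72.0192 = 351.578, so reliability = 0.8954.
Error variance = 392.669 − 351.578 = 41.0916; SEM = √41.0916 = 6.410.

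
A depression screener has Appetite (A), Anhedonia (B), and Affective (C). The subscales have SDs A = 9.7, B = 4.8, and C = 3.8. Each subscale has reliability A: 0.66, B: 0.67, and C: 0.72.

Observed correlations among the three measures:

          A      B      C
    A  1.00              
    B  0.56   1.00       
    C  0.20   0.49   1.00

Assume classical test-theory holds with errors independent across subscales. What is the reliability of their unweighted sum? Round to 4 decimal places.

0.7983

Var(A+B+C) = 9.7² + 4.8² + 3.8² + 2·[9.7·4.8·0.56 + 9.7·3.8·0.20 + 4.8·3.8·0.49] = 131.57 + 84.7664 = 216.336.
Under uncorrelated errors the observed covariances equal the true-score covariances, so only the own-variance terms attenuate.
True-score variance = [9.7²·0.66 + 4.8²·0.67 + 3.8²·0.72] + 84.7664 = 87.933 + 84.7664 = 172.699.
Reliability = 172.699 / 216.336 = 0.7983.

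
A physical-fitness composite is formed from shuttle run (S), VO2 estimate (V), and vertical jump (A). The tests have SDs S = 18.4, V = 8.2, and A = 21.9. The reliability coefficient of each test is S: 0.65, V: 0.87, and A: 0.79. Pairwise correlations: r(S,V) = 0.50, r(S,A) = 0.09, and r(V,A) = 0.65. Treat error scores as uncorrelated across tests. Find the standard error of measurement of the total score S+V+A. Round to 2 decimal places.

Var(total) = 885.41 + 456.867 = 1342.28.
True-score variance = 657.455 + 456.867 = 1114.32, so reliability = 0.8302.
Error variance = 1342.28 − 1114.32 = 227.955; SEM = √227.955 = 15.10.

15.10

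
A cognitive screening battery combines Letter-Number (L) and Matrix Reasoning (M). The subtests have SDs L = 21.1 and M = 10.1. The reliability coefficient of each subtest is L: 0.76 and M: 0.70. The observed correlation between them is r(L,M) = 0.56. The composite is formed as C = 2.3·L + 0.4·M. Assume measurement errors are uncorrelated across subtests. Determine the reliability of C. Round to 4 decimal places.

0.7800

Var(C) = 2.3²·21.1² + 0.4²·10.1² + 2·[0.92·21.1·10.1·0.56] = 2371.48 + 219.589 = 2591.07.
Because errors are independent across components, Cov(Tᵢ,Tⱼ) = Cov(Xᵢ,Xⱼ); the off-diagonal part of the true-score variance is the same as above.
True-score variance = [2.3²·21.1²·0.76 + 0.4²·10.1²·0.70] + 219.589 = 1801.35 + 219.589 = 2020.94.
Reliability = 2020.94 / 2591.07 = 0.7800.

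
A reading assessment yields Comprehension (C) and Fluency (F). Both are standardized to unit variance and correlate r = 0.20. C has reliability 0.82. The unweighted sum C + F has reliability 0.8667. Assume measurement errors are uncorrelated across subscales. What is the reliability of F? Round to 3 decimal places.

Var(C+F) = 2 + 2·0.20 = 2.400.
True-score variance = ρ_C + ρ_F + 2·0.20, so 0.8667 = (0.82 + ρ_F + 0.40) / 2.400.
ρ_F = 0.8667·2.400 − 0.82 − 0.40 = 0.860.

0.860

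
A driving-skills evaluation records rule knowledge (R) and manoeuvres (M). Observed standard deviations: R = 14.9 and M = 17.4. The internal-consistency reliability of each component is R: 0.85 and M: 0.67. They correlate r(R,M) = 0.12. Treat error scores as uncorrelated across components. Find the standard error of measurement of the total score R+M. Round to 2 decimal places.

11.54

Var(total) = 524.77 + 62.2224 = 586.992.
True-score variance = 391.558 + 62.2224 = 453.78, so reliability = 0.7731.
Error variance = 586.992 − 453.78 = 133.212; SEM = √133.212 = 11.54.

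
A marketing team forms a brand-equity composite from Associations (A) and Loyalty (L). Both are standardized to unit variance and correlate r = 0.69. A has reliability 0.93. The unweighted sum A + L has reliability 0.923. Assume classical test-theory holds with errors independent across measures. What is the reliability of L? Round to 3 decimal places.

Var(A+L) = 2 + 2·0.69 = 3.380.
True-score variance = ρ_A + ρ_L + 2·0.69, so 0.923 = (0.93 + ρ_L + 1.38) / 3.380.
ρ_L = 0.923·3.380 − 0.93 − 1.38 = 0.810.

0.810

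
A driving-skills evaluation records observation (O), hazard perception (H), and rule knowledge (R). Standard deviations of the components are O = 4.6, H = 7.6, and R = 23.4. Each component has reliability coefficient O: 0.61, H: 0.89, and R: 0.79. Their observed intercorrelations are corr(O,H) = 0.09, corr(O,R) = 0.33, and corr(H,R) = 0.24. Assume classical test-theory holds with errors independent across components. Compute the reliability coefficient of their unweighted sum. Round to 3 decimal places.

0.836

Var(O+H+R) = 4.6² + 7.6² + 23.4² + 2·[4.6·7.6·0.09 + 4.6·23.4·0.33 + 7.6·23.4·0.24] = 626.48 + 162.698 = 789.178.
Because errors are independent across components, Cov(Tᵢ,Tⱼ) = Cov(Xᵢ,Xⱼ); the off-diagonal part of the true-score variance is the same as above.
True-score variance = [4.6²·0.61 + 7.6²·0.89 + 23.4²·0.79] + 162.698 = 496.886 + 162.698 = 659.585.
Reliability = 659.585 / 789.178 = 0.836.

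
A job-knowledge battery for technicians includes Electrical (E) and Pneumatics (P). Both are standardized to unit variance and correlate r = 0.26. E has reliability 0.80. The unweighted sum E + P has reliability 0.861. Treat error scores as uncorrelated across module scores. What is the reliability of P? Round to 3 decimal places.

0.850

Var(E+P) = 2 + 2·0.26 = 2.520.
True-score variance = ρ_E + ρ_P + 2·0.26, so 0.861 = (0.80 + ρ_P + 0.52) / 2.520.
ρ_P = 0.861·2.520 − 0.80 − 0.52 = 0.850.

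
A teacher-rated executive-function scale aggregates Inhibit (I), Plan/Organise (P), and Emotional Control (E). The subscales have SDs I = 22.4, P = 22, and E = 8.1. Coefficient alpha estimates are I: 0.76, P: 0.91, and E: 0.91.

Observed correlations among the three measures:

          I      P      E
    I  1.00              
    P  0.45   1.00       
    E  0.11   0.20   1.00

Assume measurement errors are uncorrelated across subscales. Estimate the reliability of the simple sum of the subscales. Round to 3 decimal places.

0.894

Var(I+P+E) = 22.4² + 22² + 8.1² + 2·[22.4·22·0.45 + 22.4·8.1·0.11 + 22·8.1·0.20] = 1051.37 + 554.717 = 1606.09.
Under uncorrelated errors the observed covariances equal the true-score covariances, so only the own-variance terms attenuate.
True-score variance = [22.4²·0.76 + 22²·0.91 + 8.1²·0.91] + 554.717 = 881.483 + 554.717 = 1436.2.
Reliability = 1436.2 / 1606.09 = 0.894.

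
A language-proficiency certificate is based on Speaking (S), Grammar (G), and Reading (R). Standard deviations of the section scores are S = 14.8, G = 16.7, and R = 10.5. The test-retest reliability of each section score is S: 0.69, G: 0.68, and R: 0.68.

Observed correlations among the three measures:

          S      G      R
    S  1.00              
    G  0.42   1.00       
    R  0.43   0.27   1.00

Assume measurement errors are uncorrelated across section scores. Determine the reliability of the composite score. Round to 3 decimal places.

Var(S+G+R) = 14.8² + 16.7² + 10.5² + 2·[14.8·16.7·0.42 + 14.8·10.5·0.43 + 16.7·10.5·0.27] = 608.18 + 435.947 = 1044.13.
Because errors are independent across components, Cov(Tᵢ,Tⱼ) = Cov(Xᵢ,Xⱼ); the off-diagonal part of the true-score variance is the same as above.
True-score variance = [14.8²·0.69 + 16.7²·0.68 + 10.5²·0.68] + 435.947 = 415.753 + 435.947 = 851.7.
Reliability = 851.7 / 1044.13 = 0.816.

0.816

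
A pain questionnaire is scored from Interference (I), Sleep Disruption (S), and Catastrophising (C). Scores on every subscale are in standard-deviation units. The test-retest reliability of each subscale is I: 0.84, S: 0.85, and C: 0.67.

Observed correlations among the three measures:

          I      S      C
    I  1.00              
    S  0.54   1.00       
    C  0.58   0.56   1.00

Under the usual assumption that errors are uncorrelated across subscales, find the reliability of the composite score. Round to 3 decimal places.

0.899

Var(I+S+C) = 3 + 2·[0.54 + 0.58 + 0.56] = 3 + 3.36 = 6.36.
Because errors are independent across components, Cov(Tᵢ,Tⱼ) = Cov(Xᵢ,Xⱼ); the off-diagonal part of the true-score variance is the same as above.
True-score variance = [0.84 + 0.85 + 0.67] + 3.36 = 2.36 + 3.36 = 5.72.
Reliability = 5.72 / 6.36 = 0.899.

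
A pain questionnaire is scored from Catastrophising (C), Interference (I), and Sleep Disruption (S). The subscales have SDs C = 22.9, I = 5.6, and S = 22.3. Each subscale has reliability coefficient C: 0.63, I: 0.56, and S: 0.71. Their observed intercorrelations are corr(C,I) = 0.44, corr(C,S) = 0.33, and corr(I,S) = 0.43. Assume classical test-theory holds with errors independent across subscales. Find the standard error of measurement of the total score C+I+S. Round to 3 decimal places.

18.763

Var(total) = 1053.06 + 557.29 = 1610.35.
True-score variance = 701.016 + 557.29 = 1258.31, so reliability = 0.7814.
Error variance = 1610.35 − 1258.31 = 352.044; SEM = √352.044 = 18.763.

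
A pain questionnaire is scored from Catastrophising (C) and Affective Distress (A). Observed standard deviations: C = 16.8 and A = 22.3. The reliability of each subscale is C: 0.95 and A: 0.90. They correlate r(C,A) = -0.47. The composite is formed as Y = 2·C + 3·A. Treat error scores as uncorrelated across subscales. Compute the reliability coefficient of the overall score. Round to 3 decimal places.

Var(Y) = 2²·16.8² + 3²·22.3² + 2·[6·16.8·22.3·(-0.47)] = 5604.57 − 2112.97 = 3491.6.
Under uncorrelated errors the observed covariances equal the true-score covariances, so only the own-variance terms attenuate.
True-score variance = [2²·16.8²·0.95 + 3²·22.3²·0.90] − 2112.97 = 5100.56 − 2112.97 = 2987.59.
Reliability = 2987.59 / 3491.6 = 0.856.

0.856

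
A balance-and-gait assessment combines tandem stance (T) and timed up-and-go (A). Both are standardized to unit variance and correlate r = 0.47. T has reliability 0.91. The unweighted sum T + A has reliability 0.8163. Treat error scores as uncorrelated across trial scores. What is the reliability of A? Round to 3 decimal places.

0.550

Var(T+A) = 2 + 2·0.47 = 2.940.
True-score variance = ρ_T + ρ_A + 2·0.47, so 0.8163 = (0.91 + ρ_A + 0.94) / 2.940.
ρ_A = 0.8163·2.940 − 0.91 − 0.94 = 0.550.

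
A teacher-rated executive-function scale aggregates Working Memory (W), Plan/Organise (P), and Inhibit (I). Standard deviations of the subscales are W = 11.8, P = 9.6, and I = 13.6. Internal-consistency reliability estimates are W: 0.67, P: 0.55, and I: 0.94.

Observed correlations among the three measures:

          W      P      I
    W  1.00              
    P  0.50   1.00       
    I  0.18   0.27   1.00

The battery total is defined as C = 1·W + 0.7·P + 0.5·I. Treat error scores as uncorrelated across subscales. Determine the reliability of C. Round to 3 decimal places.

0.810

Var(C) = 11.8² + 0.7²·9.6² + 0.5²·13.6² + 2·[0.7·11.8·9.6·0.50 + 0.5·11.8·13.6·0.18 + 0.35·9.6·13.6·0.27] = 230.638 + 132.858 = 363.497.
With uncorrelated errors the cross-covariances are all true-score covariance, so they carry over unchanged; only the diagonal terms shrink to ρᵢσᵢ².
True-score variance = [11.8²·0.67 + 0.7²·9.6²·0.55 + 0.5²·13.6²·0.94] + 132.858 = 161.594 + 132.858 = 294.452.
Reliability = 294.452 / 363.497 = 0.810.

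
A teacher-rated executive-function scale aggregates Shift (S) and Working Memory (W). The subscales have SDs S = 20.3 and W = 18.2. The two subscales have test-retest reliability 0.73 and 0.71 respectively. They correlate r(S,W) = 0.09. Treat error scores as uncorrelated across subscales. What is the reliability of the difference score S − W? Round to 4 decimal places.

Var(S−W) = 20.3² + 18.2² − 2·20.3·18.2·0.09 = 743.33 − 66.5028 = 676.827.
Under uncorrelated errors the observed covariances equal the true-score covariances, so only the own-variance terms attenuate.
True-score variance = [20.3²·0.73 + 18.2²·0.71] − 66.5028 = 536.006 − 66.5028 = 469.503.
Reliability = 469.503 / 676.827 = 0.6937.

0.6937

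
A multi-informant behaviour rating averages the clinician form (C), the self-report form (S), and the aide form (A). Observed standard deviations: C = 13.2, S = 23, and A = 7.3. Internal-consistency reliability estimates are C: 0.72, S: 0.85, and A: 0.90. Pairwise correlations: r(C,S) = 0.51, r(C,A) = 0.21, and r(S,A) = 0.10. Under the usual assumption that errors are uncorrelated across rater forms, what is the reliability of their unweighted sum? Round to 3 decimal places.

Var(C+S+A) = 13.2² + 23² + 7.3² + 2·[13.2·23·0.51 + 13.2·7.3·0.21 + 23·7.3·0.10] = 756.53 + 383.723 = 1140.25.
Under uncorrelated errors the observed covariances equal the true-score covariances, so only the own-variance terms attenuate.
True-score variance = [13.2²·0.72 + 23²·0.85 + 7.3²·0.90] + 383.723 = 623.064 + 383.723 = 1006.79.
Reliability = 1006.79 / 1140.25 = 0.883.

0.883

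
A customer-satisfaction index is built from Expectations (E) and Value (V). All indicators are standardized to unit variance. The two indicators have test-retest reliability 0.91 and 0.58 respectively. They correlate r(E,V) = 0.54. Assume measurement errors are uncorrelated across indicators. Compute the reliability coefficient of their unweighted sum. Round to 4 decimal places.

0.8344

Var(E+V) = 2 + 2·[0.54] = 2 + 1.08 = 3.08.
Under uncorrelated errors the observed covariances equal the true-score covariances, so only the own-variance terms attenuate.
True-score variance = [0.91 + 0.58] + 1.08 = 1.49 + 1.08 = 2.57.
Reliability = 2.57 / 3.08 = 0.8344.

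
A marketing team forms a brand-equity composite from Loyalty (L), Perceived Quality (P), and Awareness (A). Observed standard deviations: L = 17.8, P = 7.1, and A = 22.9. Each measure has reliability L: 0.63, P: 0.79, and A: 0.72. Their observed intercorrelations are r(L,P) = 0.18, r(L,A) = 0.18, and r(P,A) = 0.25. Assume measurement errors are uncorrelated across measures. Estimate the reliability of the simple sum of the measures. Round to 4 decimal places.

0.7643

Var(L+P+A) = 17.8² + 7.1² + 22.9² + 2·[17.8·7.1·0.18 + 17.8·22.9·0.18 + 7.1·22.9·0.25] = 891.66 + 273.535 = 1165.19.
Because errors are independent across components, Cov(Tᵢ,Tⱼ) = Cov(Xᵢ,Xⱼ); the off-diagonal part of the true-score variance is the same as above.
True-score variance = [17.8²·0.63 + 7.1²·0.79 + 22.9²·0.72] + 273.535 = 617.008 + 273.535 = 890.543.
Reliability = 890.543 / 1165.19 = 0.7643.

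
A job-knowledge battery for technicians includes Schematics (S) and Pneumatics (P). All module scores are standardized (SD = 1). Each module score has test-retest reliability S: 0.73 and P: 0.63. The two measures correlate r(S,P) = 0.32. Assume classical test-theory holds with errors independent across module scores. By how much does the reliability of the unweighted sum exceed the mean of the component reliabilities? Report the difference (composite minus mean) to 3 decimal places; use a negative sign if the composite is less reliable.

0.078

Var(sum) = 2 + 0.64 = 2.64; true-score variance = 1.36 + 0.64 = 2; composite reliability = 0.7576.
Mean component reliability = 0.6800.
Difference = 0.7576 − 0.6800 = 0.078.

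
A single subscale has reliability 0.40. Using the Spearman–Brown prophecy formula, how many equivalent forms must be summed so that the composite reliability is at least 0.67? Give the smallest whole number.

k ≥ ρ*(1−ρ₁)/(ρ₁(1−ρ*)) = 0.67·0.60 / (0.40·0.33) = 3.045.
Smallest integer k = 4.

4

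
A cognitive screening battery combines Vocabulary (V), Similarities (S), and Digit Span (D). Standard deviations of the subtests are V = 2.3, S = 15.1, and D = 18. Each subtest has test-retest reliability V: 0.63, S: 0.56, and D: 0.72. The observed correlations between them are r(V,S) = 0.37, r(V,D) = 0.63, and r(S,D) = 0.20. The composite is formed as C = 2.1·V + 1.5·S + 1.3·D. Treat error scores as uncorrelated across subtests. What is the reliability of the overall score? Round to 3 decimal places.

0.745

Var(C) = 2.1²·2.3² + 1.5²·15.1² + 1.3²·18² + 2·[3.15·2.3·15.1·0.37 + 2.73·2.3·18·0.63 + 1.95·15.1·18·0.20] = 1083.91 + 435.367 = 1519.28.
Because errors are independent across components, Cov(Tᵢ,Tⱼ) = Cov(Xᵢ,Xⱼ); the off-diagonal part of the true-score variance is the same as above.
True-score variance = [2.1²·2.3²·0.63 + 1.5²·15.1²·0.56 + 1.3²·18²·0.72] + 435.367 = 696.233 + 435.367 = 1131.6.
Reliability = 1131.6 / 1519.28 = 0.745.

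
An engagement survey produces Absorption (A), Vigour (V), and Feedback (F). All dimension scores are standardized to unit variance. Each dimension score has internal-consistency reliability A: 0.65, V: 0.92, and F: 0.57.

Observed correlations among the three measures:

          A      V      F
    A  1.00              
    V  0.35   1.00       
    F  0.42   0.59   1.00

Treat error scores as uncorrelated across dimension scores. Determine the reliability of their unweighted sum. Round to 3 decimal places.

Var(A+V+F) = 3 + 2·[0.35 + 0.42 + 0.59] = 3 + 2.72 = 5.72.
Under uncorrelated errors the observed covariances equal the true-score covariances, so only the own-variance terms attenuate.
True-score variance = [0.65 + 0.92 + 0.57] + 2.72 = 2.14 + 2.72 = 4.86.
Reliability = 4.86 / 5.72 = 0.850.

0.850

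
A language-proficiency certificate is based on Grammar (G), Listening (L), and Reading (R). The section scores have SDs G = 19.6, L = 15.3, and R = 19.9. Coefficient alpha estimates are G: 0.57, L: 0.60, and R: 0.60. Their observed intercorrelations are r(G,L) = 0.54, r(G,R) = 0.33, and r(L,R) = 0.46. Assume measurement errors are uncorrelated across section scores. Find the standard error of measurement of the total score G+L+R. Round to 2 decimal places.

Var(total) = 1014.26 + 861.409 = 1875.67.
True-score variance = 597.031 + 861.409 = 1458.44, so reliability = 0.7776.
Error variance = 1875.67 − 1458.44 = 417.229; SEM = √417.229 = 20.43.

20.43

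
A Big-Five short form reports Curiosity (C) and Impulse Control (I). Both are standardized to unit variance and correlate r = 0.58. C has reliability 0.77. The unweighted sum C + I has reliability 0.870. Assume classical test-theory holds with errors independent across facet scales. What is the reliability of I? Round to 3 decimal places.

Var(C+I) = 2 + 2·0.58 = 3.160.
True-score variance = ρ_C + ρ_I + 2·0.58, so 0.870 = (0.77 + ρ_I + 1.16) / 3.160.
ρ_I = 0.870·3.160 − 0.77 − 1.16 = 0.819.

0.819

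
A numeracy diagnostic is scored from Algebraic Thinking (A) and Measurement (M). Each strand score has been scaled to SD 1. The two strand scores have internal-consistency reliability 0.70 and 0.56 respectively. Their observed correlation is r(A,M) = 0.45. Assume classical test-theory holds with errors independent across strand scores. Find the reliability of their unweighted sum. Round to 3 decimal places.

0.745

Var(A+M) = 2 + 2·[0.45] = 2 + 0.9 = 2.9.
With uncorrelated errors the cross-covariances are all true-score covariance, so they carry over unchanged; only the diagonal terms shrink to ρᵢσᵢ².
True-score variance = [0.70 + 0.56] + 0.9 = 1.26 + 0.9 = 2.16.
Reliability = 2.16 / 2.9 = 0.745.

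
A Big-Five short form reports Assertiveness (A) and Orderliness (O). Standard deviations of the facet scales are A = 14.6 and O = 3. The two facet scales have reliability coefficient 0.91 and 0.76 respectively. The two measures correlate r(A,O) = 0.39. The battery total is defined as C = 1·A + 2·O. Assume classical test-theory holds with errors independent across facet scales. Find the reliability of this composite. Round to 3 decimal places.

0.912

Var(C) = 14.6² + 2²·3² + 2·[2·14.6·3·0.39] = 249.16 + 68.328 = 317.488.
With uncorrelated errors the cross-covariances are all true-score covariance, so they carry over unchanged; only the diagonal terms shrink to ρᵢσᵢ².
True-score variance = [14.6²·0.91 + 2²·3²·0.76] + 68.328 = 221.336 + 68.328 = 289.664.
Reliability = 289.664 / 317.488 = 0.912.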